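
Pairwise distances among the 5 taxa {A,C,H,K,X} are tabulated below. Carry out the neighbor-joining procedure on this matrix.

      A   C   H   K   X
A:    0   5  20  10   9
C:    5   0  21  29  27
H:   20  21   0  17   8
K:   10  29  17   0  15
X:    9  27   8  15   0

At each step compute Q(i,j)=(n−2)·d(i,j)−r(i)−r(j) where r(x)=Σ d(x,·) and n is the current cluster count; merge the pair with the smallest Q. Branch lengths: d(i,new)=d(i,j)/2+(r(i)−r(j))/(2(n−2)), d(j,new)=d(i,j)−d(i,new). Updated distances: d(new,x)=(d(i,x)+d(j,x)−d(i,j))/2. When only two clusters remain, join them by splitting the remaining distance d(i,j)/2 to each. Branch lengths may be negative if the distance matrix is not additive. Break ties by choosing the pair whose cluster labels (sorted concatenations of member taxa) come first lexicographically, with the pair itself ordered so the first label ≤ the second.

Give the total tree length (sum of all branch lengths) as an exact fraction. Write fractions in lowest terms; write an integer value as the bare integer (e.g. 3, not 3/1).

271/8

iteration 1: select A,C (d=5, Q=-111); attach at lengths (-23/6, 53/6); label the merged cluster AC
  updated: d(AC,H)=18, d(AC,K)=17, d(AC,X)=31/2
iteration 2: select AC,K (d=17, Q=-131/2); attach at lengths (71/8, 65/8); label the merged cluster ACK
  updated: d(ACK,H)=9, d(ACK,X)=27/4
iteration 3: select ACK,H (d=9, Q=-95/4); attach at lengths (31/8, 41/8); label the merged cluster ACHK
  updated: d(ACHK,X)=23/8
iteration 4: select ACHK,X (d=23/8); attach at lengths (23/16, 23/16); label the merged cluster ACHKX
final tree: ((((A:-23/6,C:53/6):71/8,K:65/8):31/8,H:41/8):23/16,X:23/16)
total length: 271/8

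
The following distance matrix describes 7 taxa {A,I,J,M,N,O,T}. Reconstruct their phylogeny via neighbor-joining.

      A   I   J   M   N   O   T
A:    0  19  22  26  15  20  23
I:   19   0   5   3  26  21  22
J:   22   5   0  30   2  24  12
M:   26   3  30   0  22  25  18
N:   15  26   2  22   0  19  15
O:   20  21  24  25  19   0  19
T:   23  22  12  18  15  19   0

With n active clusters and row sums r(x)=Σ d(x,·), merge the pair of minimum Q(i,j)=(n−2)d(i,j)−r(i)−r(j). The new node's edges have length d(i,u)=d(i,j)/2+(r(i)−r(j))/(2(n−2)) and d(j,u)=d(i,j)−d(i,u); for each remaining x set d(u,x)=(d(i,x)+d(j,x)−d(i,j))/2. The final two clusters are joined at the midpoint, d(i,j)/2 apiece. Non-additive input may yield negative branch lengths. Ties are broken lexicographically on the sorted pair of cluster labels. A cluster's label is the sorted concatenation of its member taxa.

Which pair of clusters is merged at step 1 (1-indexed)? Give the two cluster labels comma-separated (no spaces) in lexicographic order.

I,M

1. join I+M (d=3, Q=-205) ⇒ IM; edges |I|=-13/10, |M|=43/10
  updated: d(A,IM)=21, d(IM,J)=16, d(IM,N)=45/2, d(IM,O)=43/2, d(IM,T)=37/2
2. join J+N (d=2, Q=-283/2) ⇒ JN; edges |J|=21/16, |N|=11/16
  updated: d(A,JN)=35/2, d(IM,JN)=73/4, d(JN,O)=41/2, d(JN,T)=25/2
3. join JN+T (d=25/2, Q=-417/4) ⇒ JNT; edges |JN|=133/24, |T|=167/24
  updated: d(A,JNT)=14, d(IM,JNT)=97/8, d(JNT,O)=27/2
4. join A+O (d=20, Q=-70) ⇒ AO; edges |A|=10, |O|=10
  updated: d(AO,IM)=45/4, d(AO,JNT)=15/4
5. join AO+IM (d=45/4, Q=-217/8) ⇒ AIMO; edges |AO|=23/16, |IM|=157/16
  updated: d(AIMO,JNT)=37/16
6. join AIMO+JNT (d=37/16) ⇒ AIJMNOT; edges |AIMO|=37/32, |JNT|=37/32
final tree: (((A:10,O:10):23/16,(I:-13/10,M:43/10):157/16):37/32,((J:21/16,N:11/16):133/24,T:167/24):37/32)
total length: 817/16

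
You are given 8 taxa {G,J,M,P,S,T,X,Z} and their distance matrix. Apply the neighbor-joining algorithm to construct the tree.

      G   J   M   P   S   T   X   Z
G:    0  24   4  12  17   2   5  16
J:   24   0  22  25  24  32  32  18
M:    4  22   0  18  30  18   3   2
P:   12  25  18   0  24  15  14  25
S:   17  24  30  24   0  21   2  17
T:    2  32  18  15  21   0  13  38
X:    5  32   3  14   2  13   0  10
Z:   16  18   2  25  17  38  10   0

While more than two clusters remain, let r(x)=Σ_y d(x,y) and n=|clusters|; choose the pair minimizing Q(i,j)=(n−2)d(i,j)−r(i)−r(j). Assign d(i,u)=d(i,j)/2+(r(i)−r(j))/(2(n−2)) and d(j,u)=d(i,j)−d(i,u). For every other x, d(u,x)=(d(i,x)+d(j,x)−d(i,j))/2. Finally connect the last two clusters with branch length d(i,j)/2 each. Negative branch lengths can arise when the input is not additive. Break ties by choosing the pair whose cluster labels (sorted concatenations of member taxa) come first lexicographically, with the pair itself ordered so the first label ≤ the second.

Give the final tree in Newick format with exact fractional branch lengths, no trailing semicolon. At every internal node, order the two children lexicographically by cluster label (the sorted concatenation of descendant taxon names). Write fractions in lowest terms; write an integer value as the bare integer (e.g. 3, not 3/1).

1. join M+Z (d=2, Q=-211) ⇒ MZ; edges |M|=-17/12, |Z|=41/12
  updated: d(G,MZ)=9, d(J,MZ)=19, d(MZ,P)=41/2, d(MZ,S)=45/2, d(MZ,T)=27, d(MZ,X)=11/2
2. join S+X (d=2, Q=-172) ⇒ SX; edges |S|=49/10, |X|=-29/10
  updated: d(G,SX)=10, d(J,SX)=27, d(MZ,SX)=13, d(P,SX)=18, d(SX,T)=16
3. join G+T (d=2, Q=-141) ⇒ GT; edges |G|=-27/8, |T|=43/8
  updated: d(GT,J)=27, d(GT,MZ)=17, d(GT,P)=25/2, d(GT,SX)=12
4. join J+MZ (d=19, Q=-221/2) ⇒ JMZ; edges |J|=57/4, |MZ|=19/4
  updated: d(GT,JMZ)=25/2, d(JMZ,P)=53/4, d(JMZ,SX)=21/2
5. join GT+P (d=25/2, Q=-223/4) ⇒ GPT; edges |GT|=73/16, |P|=127/16
  updated: d(GPT,JMZ)=53/8, d(GPT,SX)=35/4
6. join GPT+JMZ (d=53/8, Q=-207/8) ⇒ GJMPTZ; edges |GPT|=39/16, |JMZ|=67/16
  updated: d(GJMPTZ,SX)=101/16
7. join GJMPTZ+SX (d=101/16) ⇒ GJMPSTXZ; edges |GJMPTZ|=101/32, |SX|=101/32
final tree: ((((G:-27/8,T:43/8):73/16,P:127/16):39/16,(J:57/4,(M:-17/12,Z:41/12):19/4):67/16):101/32,(S:49/10,X:-29/10):101/32)
total length: 807/16

((((G:-27/8,T:43/8):73/16,P:127/16):39/16,(J:57/4,(M:-17/12,Z:41/12):19/4):67/16):101/32,(S:49/10,X:-29/10):101/32)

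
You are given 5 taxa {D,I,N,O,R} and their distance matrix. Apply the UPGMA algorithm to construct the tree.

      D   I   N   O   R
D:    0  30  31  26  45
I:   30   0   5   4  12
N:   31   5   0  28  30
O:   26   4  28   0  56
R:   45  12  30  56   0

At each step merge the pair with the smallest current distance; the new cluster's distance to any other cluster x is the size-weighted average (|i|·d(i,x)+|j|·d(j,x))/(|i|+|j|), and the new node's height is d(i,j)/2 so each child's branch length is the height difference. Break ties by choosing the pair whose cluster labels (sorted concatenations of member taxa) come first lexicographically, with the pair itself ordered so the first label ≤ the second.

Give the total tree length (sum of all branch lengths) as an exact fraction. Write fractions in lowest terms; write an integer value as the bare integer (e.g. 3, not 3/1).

iteration 1: select I,O (d=4); attach at lengths (2, 2); label the merged cluster IO
  updated: d(D,IO)=28, d(IO,N)=33/2, d(IO,R)=34
iteration 2: select IO,N (d=33/2); attach at lengths (25/4, 33/4); label the merged cluster INO
  updated: d(D,INO)=29, d(INO,R)=98/3
iteration 3: select D,INO (d=29); attach at lengths (29/2, 25/4); label the merged cluster DINO
  updated: d(DINO,R)=143/4
iteration 4: select DINO,R (d=143/4); attach at lengths (27/8, 143/8); label the merged cluster DINOR
final tree: ((D:29/2,((I:2,O:2):25/4,N:33/4):25/4):27/8,R:143/8)
total length: 121/2

121/2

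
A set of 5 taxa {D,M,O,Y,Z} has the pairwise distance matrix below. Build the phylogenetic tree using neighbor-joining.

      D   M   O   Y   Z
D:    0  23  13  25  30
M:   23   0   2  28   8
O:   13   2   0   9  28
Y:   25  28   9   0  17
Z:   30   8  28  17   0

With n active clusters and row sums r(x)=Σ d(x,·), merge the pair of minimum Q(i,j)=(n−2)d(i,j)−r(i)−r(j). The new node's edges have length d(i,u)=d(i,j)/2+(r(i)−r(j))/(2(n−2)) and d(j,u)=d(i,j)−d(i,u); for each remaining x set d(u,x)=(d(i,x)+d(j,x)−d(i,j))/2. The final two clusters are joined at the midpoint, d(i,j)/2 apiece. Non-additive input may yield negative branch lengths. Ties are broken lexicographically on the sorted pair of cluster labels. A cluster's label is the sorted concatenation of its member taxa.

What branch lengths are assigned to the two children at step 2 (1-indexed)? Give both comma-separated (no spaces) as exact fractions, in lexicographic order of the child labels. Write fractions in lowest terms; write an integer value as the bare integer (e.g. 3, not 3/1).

107/8,73/8

step 1: merge (M,Z) at d=8, Q=-120; branch lengths M→1/3, Z→23/3; new cluster MZ
  updated: d(D,MZ)=45/2, d(MZ,O)=11, d(MZ,Y)=37/2
step 2: merge (D,MZ) at d=45/2, Q=-135/2; branch lengths D→107/8, MZ→73/8; new cluster DMZ
  updated: d(DMZ,O)=3/4, d(DMZ,Y)=21/2
step 3: merge (DMZ,O) at d=3/4, Q=-81/4; branch lengths DMZ→9/8, O→-3/8; new cluster DMOZ
  updated: d(DMOZ,Y)=75/8
step 4: merge (DMOZ,Y) at d=75/8; branch lengths DMOZ→75/16, Y→75/16; new cluster DMOYZ
final tree: (((D:107/8,(M:1/3,Z:23/3):73/8):9/8,O:-3/8):75/16,Y:75/16)
total length: 325/8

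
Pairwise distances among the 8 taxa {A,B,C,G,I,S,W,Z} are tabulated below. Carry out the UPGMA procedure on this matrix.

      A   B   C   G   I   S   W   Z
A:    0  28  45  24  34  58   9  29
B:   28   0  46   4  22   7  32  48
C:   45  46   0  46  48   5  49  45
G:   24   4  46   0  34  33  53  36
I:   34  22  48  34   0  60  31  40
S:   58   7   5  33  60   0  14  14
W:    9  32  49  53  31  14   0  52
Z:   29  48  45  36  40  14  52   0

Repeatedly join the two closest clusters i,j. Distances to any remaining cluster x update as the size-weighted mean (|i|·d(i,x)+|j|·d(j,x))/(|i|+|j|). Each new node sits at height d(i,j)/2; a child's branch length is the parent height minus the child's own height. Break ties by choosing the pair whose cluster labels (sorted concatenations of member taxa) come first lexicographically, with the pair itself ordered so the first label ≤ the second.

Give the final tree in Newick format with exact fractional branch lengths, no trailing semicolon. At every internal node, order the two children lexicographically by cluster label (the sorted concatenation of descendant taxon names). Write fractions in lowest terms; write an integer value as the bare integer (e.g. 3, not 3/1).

(((A:9/2,W:9/2):37/3,((B:2,G:2):12,I:14):17/6):53/15,((C:5/2,S:5/2):49/4,Z:59/4):337/60)

1. join B+G (d=4) ⇒ BG; edges |B|=2, |G|=2
  updated: d(A,BG)=26, d(BG,C)=46, d(BG,I)=28, d(BG,S)=20, d(BG,W)=85/2, d(BG,Z)=42
2. join C+S (d=5) ⇒ CS; edges |C|=5/2, |S|=5/2
  updated: d(A,CS)=103/2, d(BG,CS)=33, d(CS,I)=54, d(CS,W)=63/2, d(CS,Z)=59/2
3. join A+W (d=9) ⇒ AW; edges |A|=9/2, |W|=9/2
  updated: d(AW,BG)=137/4, d(AW,CS)=83/2, d(AW,I)=65/2, d(AW,Z)=81/2
4. join BG+I (d=28) ⇒ BGI; edges |BG|=12, |I|=14
  updated: d(AW,BGI)=101/3, d(BGI,CS)=40, d(BGI,Z)=124/3
5. join CS+Z (d=59/2) ⇒ CSZ; edges |CS|=49/4, |Z|=59/4
  updated: d(AW,CSZ)=247/6, d(BGI,CSZ)=364/9
6. join AW+BGI (d=101/3) ⇒ ABGIW; edges |AW|=37/3, |BGI|=17/6
  updated: d(ABGIW,CSZ)=611/15
7. join ABGIW+CSZ (d=611/15) ⇒ ABCGISWZ; edges |ABGIW|=53/15, |CSZ|=337/60
final tree: (((A:9/2,W:9/2):37/3,((B:2,G:2):12,I:14):17/6):53/15,((C:5/2,S:5/2):49/4,Z:59/4):337/60)
total length: 5719/60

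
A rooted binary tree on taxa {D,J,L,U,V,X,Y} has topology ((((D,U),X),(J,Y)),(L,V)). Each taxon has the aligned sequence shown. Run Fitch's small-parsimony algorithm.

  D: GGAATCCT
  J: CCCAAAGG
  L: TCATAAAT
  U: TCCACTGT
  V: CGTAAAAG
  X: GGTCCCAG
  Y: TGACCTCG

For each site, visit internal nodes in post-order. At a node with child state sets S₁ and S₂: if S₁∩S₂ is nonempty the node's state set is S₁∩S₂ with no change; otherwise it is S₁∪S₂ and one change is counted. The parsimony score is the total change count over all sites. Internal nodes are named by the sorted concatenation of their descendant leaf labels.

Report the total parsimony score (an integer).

26

[col 0] DU: children D:{G}, U:{T} ∪→ {G,T}; cost 1
[col 0] DUX: children DU:{G,T}, X:{G} ∩→ {G}; cost 0
[col 0] JY: children J:{C}, Y:{T} ∪→ {C,T}; cost 1
[col 0] DJUXY: children DUX:{G}, JY:{C,T} ∪→ {C,G,T}; cost 1
[col 0] LV: children L:{T}, V:{C} ∪→ {C,T}; cost 1
[col 0] DJLUVXY: children DJUXY:{C,G,T}, LV:{C,T} ∩→ {C,T}; cost 0
[col 1] DU: children D:{G}, U:{C} ∪→ {C,G}; cost 1
[col 1] DUX: children DU:{C,G}, X:{G} ∩→ {G}; cost 0
[col 1] JY: children J:{C}, Y:{G} ∪→ {C,G}; cost 1
[col 1] DJUXY: children DUX:{G}, JY:{C,G} ∩→ {G}; cost 0
[col 1] LV: children L:{C}, V:{G} ∪→ {C,G}; cost 1
[col 1] DJLUVXY: children DJUXY:{G}, LV:{C,G} ∩→ {G}; cost 0
[col 2] DU: children D:{A}, U:{C} ∪→ {A,C}; cost 1
[col 2] DUX: children DU:{A,C}, X:{T} ∪→ {A,C,T}; cost 1
[col 2] JY: children J:{C}, Y:{A} ∪→ {A,C}; cost 1
[col 2] DJUXY: children DUX:{A,C,T}, JY:{A,C} ∩→ {A,C}; cost 0
[col 2] LV: children L:{A}, V:{T} ∪→ {A,T}; cost 1
[col 2] DJLUVXY: children DJUXY:{A,C}, LV:{A,T} ∩→ {A}; cost 0
[col 3] DU: children D:{A}, U:{A} ∩→ {A}; cost 0
[col 3] DUX: children DU:{A}, X:{C} ∪→ {A,C}; cost 1
[col 3] JY: children J:{A}, Y:{C} ∪→ {A,C}; cost 1
[col 3] DJUXY: children DUX:{A,C}, JY:{A,C} ∩→ {A,C}; cost 0
[col 3] LV: children L:{T}, V:{A} ∪→ {A,T}; cost 1
[col 3] DJLUVXY: children DJUXY:{A,C}, LV:{A,T} ∩→ {A}; cost 0
[col 4] DU: children D:{T}, U:{C} ∪→ {C,T}; cost 1
[col 4] DUX: children DU:{C,T}, X:{C} ∩→ {C}; cost 0
[col 4] JY: children J:{A}, Y:{C} ∪→ {A,C}; cost 1
[col 4] DJUXY: children DUX:{C}, JY:{A,C} ∩→ {C}; cost 0
[col 4] LV: children L:{A}, V:{A} ∩→ {A}; cost 0
[col 4] DJLUVXY: children DJUXY:{C}, LV:{A} ∪→ {A,C}; cost 1
[col 5] DU: children D:{C}, U:{T} ∪→ {C,T}; cost 1
[col 5] DUX: children DU:{C,T}, X:{C} ∩→ {C}; cost 0
[col 5] JY: children J:{A}, Y:{T} ∪→ {A,T}; cost 1
[col 5] DJUXY: children DUX:{C}, JY:{A,T} ∪→ {A,C,T}; cost 1
[col 5] LV: children L:{A}, V:{A} ∩→ {A}; cost 0
[col 5] DJLUVXY: children DJUXY:{A,C,T}, LV:{A} ∩→ {A}; cost 0
[col 6] DU: children D:{C}, U:{G} ∪→ {C,G}; cost 1
[col 6] DUX: children DU:{C,G}, X:{A} ∪→ {A,C,G}; cost 1
[col 6] JY: children J:{G}, Y:{C} ∪→ {C,G}; cost 1
[col 6] DJUXY: children DUX:{A,C,G}, JY:{C,G} ∩→ {C,G}; cost 0
[col 6] LV: children L:{A}, V:{A} ∩→ {A}; cost 0
[col 6] DJLUVXY: children DJUXY:{C,G}, LV:{A} ∪→ {A,C,G}; cost 1
[col 7] DU: children D:{T}, U:{T} ∩→ {T}; cost 0
[col 7] DUX: children DU:{T}, X:{G} ∪→ {G,T}; cost 1
[col 7] JY: children J:{G}, Y:{G} ∩→ {G}; cost 0
[col 7] DJUXY: children DUX:{G,T}, JY:{G} ∩→ {G}; cost 0
[col 7] LV: children L:{T}, V:{G} ∪→ {G,T}; cost 1
[col 7] DJLUVXY: children DJUXY:{G}, LV:{G,T} ∩→ {G}; cost 0
per-site changes: [4, 3, 4, 3, 3, 3, 4, 2]; total = 26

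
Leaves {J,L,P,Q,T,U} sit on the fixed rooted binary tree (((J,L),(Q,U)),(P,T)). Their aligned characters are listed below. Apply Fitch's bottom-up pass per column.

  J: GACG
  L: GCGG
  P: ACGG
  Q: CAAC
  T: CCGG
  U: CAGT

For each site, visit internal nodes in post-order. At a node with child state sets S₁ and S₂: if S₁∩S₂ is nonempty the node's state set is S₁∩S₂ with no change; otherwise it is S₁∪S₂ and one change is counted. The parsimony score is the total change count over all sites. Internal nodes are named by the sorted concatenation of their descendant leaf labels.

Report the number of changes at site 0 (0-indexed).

[col 0] JL: children J:{G}, L:{G} ∩→ {G}; cost 0
[col 0] QU: children Q:{C}, U:{C} ∩→ {C}; cost 0
[col 0] JLQU: children JL:{G}, QU:{C} ∪→ {C,G}; cost 1
[col 0] PT: children P:{A}, T:{C} ∪→ {A,C}; cost 1
[col 0] JLPQTU: children JLQU:{C,G}, PT:{A,C} ∩→ {C}; cost 0
[col 1] JL: children J:{A}, L:{C} ∪→ {A,C}; cost 1
[col 1] QU: children Q:{A}, U:{A} ∩→ {A}; cost 0
[col 1] JLQU: children JL:{A,C}, QU:{A} ∩→ {A}; cost 0
[col 1] PT: children P:{C}, T:{C} ∩→ {C}; cost 0
[col 1] JLPQTU: children JLQU:{A}, PT:{C} ∪→ {A,C}; cost 1
[col 2] JL: children J:{C}, L:{G} ∪→ {C,G}; cost 1
[col 2] QU: children Q:{A}, U:{G} ∪→ {A,G}; cost 1
[col 2] JLQU: children JL:{C,G}, QU:{A,G} ∩→ {G}; cost 0
[col 2] PT: children P:{G}, T:{G} ∩→ {G}; cost 0
[col 2] JLPQTU: children JLQU:{G}, PT:{G} ∩→ {G}; cost 0
[col 3] JL: children J:{G}, L:{G} ∩→ {G}; cost 0
[col 3] QU: children Q:{C}, U:{T} ∪→ {C,T}; cost 1
[col 3] JLQU: children JL:{G}, QU:{C,T} ∪→ {C,G,T}; cost 1
[col 3] PT: children P:{G}, T:{G} ∩→ {G}; cost 0
[col 3] JLPQTU: children JLQU:{C,G,T}, PT:{G} ∩→ {G}; cost 0
per-site changes: [2, 2, 2, 2]; total = 8

2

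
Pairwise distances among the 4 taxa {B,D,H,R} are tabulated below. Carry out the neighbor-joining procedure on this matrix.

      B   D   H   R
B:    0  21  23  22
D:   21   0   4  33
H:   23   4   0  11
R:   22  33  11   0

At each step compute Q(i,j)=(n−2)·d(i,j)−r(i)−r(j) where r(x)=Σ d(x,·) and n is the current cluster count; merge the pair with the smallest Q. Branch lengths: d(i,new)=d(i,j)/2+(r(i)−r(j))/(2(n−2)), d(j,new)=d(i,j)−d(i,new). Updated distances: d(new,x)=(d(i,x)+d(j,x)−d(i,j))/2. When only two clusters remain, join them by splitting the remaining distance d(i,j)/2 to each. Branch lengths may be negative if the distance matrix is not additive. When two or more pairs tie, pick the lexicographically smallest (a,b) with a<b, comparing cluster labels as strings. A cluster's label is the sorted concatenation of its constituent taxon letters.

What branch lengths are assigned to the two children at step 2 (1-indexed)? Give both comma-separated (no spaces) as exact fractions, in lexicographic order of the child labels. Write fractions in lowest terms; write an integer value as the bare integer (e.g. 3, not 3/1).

step 1: merge (B,R) at d=22, Q=-88; branch lengths B→11, R→11; new cluster BR
  updated: d(BR,D)=16, d(BR,H)=6
step 2: merge (BR,D) at d=16, Q=-26; branch lengths BR→9, D→7; new cluster BDR
  updated: d(BDR,H)=-3
step 3: merge (BDR,H) at d=-3; branch lengths BDR→-3/2, H→-3/2; new cluster BDHR
final tree: (((B:11,R:11):9,D:7):-3/2,H:-3/2)
total length: 35

9,7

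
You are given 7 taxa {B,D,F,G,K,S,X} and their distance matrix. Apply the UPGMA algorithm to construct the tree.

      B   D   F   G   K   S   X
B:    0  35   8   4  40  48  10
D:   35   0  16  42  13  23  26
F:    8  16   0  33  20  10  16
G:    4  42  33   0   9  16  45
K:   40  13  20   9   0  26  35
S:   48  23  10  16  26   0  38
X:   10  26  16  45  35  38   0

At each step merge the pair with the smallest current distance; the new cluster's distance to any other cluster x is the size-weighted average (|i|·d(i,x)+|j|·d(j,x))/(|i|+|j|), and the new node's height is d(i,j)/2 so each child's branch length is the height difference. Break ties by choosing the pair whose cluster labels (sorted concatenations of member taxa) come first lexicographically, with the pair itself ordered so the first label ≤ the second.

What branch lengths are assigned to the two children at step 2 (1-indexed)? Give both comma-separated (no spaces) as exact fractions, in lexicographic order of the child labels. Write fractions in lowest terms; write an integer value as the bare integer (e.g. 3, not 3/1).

1. join B+G (d=4) ⇒ BG; edges |B|=2, |G|=2
  updated: d(BG,D)=77/2, d(BG,F)=41/2, d(BG,K)=49/2, d(BG,S)=32, d(BG,X)=55/2
2. join F+S (d=10) ⇒ FS; edges |F|=5, |S|=5
  updated: d(BG,FS)=105/4, d(D,FS)=39/2, d(FS,K)=23, d(FS,X)=27
3. join D+K (d=13) ⇒ DK; edges |D|=13/2, |K|=13/2
  updated: d(BG,DK)=63/2, d(DK,FS)=85/4, d(DK,X)=61/2
4. join DK+FS (d=85/4) ⇒ DFKS; edges |DK|=33/8, |FS|=45/8
  updated: d(BG,DFKS)=231/8, d(DFKS,X)=115/4
5. join BG+X (d=55/2) ⇒ BGX; edges |BG|=47/4, |X|=55/4
  updated: d(BGX,DFKS)=173/6
6. join BGX+DFKS (d=173/6) ⇒ BDFGKSX; edges |BGX|=2/3, |DFKS|=91/24
final tree: (((B:2,G:2):47/4,X:55/4):2/3,((D:13/2,K:13/2):33/8,(F:5,S:5):45/8):91/24)
total length: 1601/24

5,5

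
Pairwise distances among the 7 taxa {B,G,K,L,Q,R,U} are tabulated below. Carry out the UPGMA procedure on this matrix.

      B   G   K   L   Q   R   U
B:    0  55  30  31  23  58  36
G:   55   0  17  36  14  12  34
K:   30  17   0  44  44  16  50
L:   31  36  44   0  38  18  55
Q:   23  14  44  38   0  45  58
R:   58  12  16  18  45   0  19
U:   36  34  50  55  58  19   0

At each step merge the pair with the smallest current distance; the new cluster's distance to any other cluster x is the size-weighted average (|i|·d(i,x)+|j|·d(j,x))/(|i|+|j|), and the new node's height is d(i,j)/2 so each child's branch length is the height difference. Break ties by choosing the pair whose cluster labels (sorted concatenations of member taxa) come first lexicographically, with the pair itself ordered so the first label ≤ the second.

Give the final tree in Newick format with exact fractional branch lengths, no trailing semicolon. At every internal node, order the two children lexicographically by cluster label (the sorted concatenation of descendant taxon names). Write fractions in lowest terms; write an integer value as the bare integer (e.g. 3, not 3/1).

step 1: merge (G,R) at d=12; branch lengths G→6, R→6; new cluster GR
  updated: d(B,GR)=113/2, d(GR,K)=33/2, d(GR,L)=27, d(GR,Q)=59/2, d(GR,U)=53/2
step 2: merge (GR,K) at d=33/2; branch lengths GR→9/4, K→33/4; new cluster GKR
  updated: d(B,GKR)=143/3, d(GKR,L)=98/3, d(GKR,Q)=103/3, d(GKR,U)=103/3
step 3: merge (B,Q) at d=23; branch lengths B→23/2, Q→23/2; new cluster BQ
  updated: d(BQ,GKR)=41, d(BQ,L)=69/2, d(BQ,U)=47
step 4: merge (GKR,L) at d=98/3; branch lengths GKR→97/12, L→49/3; new cluster GKLR
  updated: d(BQ,GKLR)=315/8, d(GKLR,U)=79/2
step 5: merge (BQ,GKLR) at d=315/8; branch lengths BQ→131/16, GKLR→161/48; new cluster BGKLQR
  updated: d(BGKLQR,U)=42
step 6: merge (BGKLQR,U) at d=42; branch lengths BGKLQR→21/16, U→21; new cluster BGKLQRU
final tree: (((B:23/2,Q:23/2):131/16,(((G:6,R:6):9/4,K:33/4):97/12,L:49/3):161/48):21/16,U:21)
total length: 4981/48

(((B:23/2,Q:23/2):131/16,(((G:6,R:6):9/4,K:33/4):97/12,L:49/3):161/48):21/16,U:21)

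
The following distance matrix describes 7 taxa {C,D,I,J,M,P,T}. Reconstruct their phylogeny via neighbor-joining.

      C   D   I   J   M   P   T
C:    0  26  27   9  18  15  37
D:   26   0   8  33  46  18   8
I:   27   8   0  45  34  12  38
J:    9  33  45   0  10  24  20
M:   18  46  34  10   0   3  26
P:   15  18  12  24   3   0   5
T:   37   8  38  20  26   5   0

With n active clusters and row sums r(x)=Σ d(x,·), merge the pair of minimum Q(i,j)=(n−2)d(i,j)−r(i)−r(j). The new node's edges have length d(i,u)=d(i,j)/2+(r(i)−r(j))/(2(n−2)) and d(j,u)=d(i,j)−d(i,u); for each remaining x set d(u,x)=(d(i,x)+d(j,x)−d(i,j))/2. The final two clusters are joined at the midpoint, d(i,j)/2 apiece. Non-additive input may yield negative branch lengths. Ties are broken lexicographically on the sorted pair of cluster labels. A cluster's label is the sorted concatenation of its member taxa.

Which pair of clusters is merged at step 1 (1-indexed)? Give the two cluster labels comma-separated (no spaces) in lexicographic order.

step 1: merge (D,I) at d=8, Q=-263; branch lengths D→3/2, I→13/2; new cluster DI
  updated: d(C,DI)=45/2, d(DI,J)=35, d(DI,M)=36, d(DI,P)=11, d(DI,T)=19
step 2: merge (C,J) at d=9, Q=-327/2; branch lengths C→79/16, J→65/16; new cluster CJ
  updated: d(CJ,DI)=97/4, d(CJ,M)=19/2, d(CJ,P)=15, d(CJ,T)=24
step 3: merge (CJ,M) at d=19/2, Q=-475/4; branch lengths CJ→107/24, M→121/24; new cluster CJM
  updated: d(CJM,DI)=203/8, d(CJM,P)=17/4, d(CJM,T)=81/4
step 4: merge (CJM,P) at d=17/4, Q=-493/8; branch lengths CJM→305/32, P→-169/32; new cluster CJMP
  updated: d(CJMP,DI)=257/16, d(CJMP,T)=21/2
step 5: merge (CJMP,DI) at d=257/16, Q=-729/16; branch lengths CJMP→121/32, DI→393/32; new cluster CDIJMP
  updated: d(CDIJMP,T)=215/32
step 6: merge (CDIJMP,T) at d=215/32; branch lengths CDIJMP→215/64, T→215/64; new cluster CDIJMPT
final tree: (((((C:79/16,J:65/16):107/24,M:121/24):305/32,P:-169/32):121/32,(D:3/2,I:13/2):393/32):215/64,T:215/64)
total length: 1713/32

D,I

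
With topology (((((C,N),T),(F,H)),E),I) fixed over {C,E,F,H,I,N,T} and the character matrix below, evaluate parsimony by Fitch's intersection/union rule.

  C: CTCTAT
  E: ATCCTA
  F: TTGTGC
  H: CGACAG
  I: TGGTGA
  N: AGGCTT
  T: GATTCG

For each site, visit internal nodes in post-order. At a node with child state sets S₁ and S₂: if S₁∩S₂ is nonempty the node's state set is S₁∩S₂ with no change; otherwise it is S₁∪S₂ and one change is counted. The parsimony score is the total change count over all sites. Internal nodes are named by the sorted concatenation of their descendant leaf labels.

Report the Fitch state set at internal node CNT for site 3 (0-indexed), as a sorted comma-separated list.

site 0, node CN: C={C} ∪ N={A} → {A,C} (+1)
site 0, node CNT: CN={A,C} ∪ T={G} → {A,C,G} (+1)
site 0, node FH: F={T} ∪ H={C} → {C,T} (+1)
site 0, node CFHNT: CNT={A,C,G} ∩ FH={C,T} → {C} (+0)
site 0, node CEFHNT: CFHNT={C} ∪ E={A} → {A,C} (+1)
site 0, node CEFHINT: CEFHNT={A,C} ∪ I={T} → {A,C,T} (+1)
site 1, node CN: C={T} ∪ N={G} → {G,T} (+1)
site 1, node CNT: CN={G,T} ∪ T={A} → {A,G,T} (+1)
site 1, node FH: F={T} ∪ H={G} → {G,T} (+1)
site 1, node CFHNT: CNT={A,G,T} ∩ FH={G,T} → {G,T} (+0)
site 1, node CEFHNT: CFHNT={G,T} ∩ E={T} → {T} (+0)
site 1, node CEFHINT: CEFHNT={T} ∪ I={G} → {G,T} (+1)
site 2, node CN: C={C} ∪ N={G} → {C,G} (+1)
site 2, node CNT: CN={C,G} ∪ T={T} → {C,G,T} (+1)
site 2, node FH: F={G} ∪ H={A} → {A,G} (+1)
site 2, node CFHNT: CNT={C,G,T} ∩ FH={A,G} → {G} (+0)
site 2, node CEFHNT: CFHNT={G} ∪ E={C} → {C,G} (+1)
site 2, node CEFHINT: CEFHNT={C,G} ∩ I={G} → {G} (+0)
site 3, node CN: C={T} ∪ N={C} → {C,T} (+1)
site 3, node CNT: CN={C,T} ∩ T={T} → {T} (+0)
site 3, node FH: F={T} ∪ H={C} → {C,T} (+1)
site 3, node CFHNT: CNT={T} ∩ FH={C,T} → {T} (+0)
site 3, node CEFHNT: CFHNT={T} ∪ E={C} → {C,T} (+1)
site 3, node CEFHINT: CEFHNT={C,T} ∩ I={T} → {T} (+0)
site 4, node CN: C={A} ∪ N={T} → {A,T} (+1)
site 4, node CNT: CN={A,T} ∪ T={C} → {A,C,T} (+1)
site 4, node FH: F={G} ∪ H={A} → {A,G} (+1)
site 4, node CFHNT: CNT={A,C,T} ∩ FH={A,G} → {A} (+0)
site 4, node CEFHNT: CFHNT={A} ∪ E={T} → {A,T} (+1)
site 4, node CEFHINT: CEFHNT={A,T} ∪ I={G} → {A,G,T} (+1)
site 5, node CN: C={T} ∩ N={T} → {T} (+0)
site 5, node CNT: CN={T} ∪ T={G} → {G,T} (+1)
site 5, node FH: F={C} ∪ H={G} → {C,G} (+1)
site 5, node CFHNT: CNT={G,T} ∩ FH={C,G} → {G} (+0)
site 5, node CEFHNT: CFHNT={G} ∪ E={A} → {A,G} (+1)
site 5, node CEFHINT: CEFHNT={A,G} ∩ I={A} → {A} (+0)
per-site changes: [5, 4, 4, 3, 5, 3]; total = 24

T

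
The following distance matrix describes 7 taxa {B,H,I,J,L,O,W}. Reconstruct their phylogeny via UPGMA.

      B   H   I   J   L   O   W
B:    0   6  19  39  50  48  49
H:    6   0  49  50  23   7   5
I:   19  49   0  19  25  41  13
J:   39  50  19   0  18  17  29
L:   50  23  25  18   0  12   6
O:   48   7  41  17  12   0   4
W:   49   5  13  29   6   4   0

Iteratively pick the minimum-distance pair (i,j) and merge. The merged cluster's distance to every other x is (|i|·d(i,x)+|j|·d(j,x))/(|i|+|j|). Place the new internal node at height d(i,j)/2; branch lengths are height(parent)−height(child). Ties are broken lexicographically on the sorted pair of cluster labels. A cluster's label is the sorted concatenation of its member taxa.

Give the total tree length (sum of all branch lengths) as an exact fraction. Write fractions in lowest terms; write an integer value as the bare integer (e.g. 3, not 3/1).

step 1: merge (O,W) at d=4; branch lengths O→2, W→2; new cluster OW
  updated: d(B,OW)=97/2, d(H,OW)=6, d(I,OW)=27, d(J,OW)=23, d(L,OW)=9
step 2: merge (B,H) at d=6; branch lengths B→3, H→3; new cluster BH
  updated: d(BH,I)=34, d(BH,J)=89/2, d(BH,L)=73/2, d(BH,OW)=109/4
step 3: merge (L,OW) at d=9; branch lengths L→9/2, OW→5/2; new cluster LOW
  updated: d(BH,LOW)=91/3, d(I,LOW)=79/3, d(J,LOW)=64/3
step 4: merge (I,J) at d=19; branch lengths I→19/2, J→19/2; new cluster IJ
  updated: d(BH,IJ)=157/4, d(IJ,LOW)=143/6
step 5: merge (IJ,LOW) at d=143/6; branch lengths IJ→29/12, LOW→89/12; new cluster IJLOW
  updated: d(BH,IJLOW)=339/10
step 6: merge (BH,IJLOW) at d=339/10; branch lengths BH→279/20, IJLOW→151/30; new cluster BHIJLOW
final tree: ((B:3,H:3):279/20,((I:19/2,J:19/2):29/12,(L:9/2,(O:2,W:2):5/2):89/12):151/30)
total length: 3889/60

3889/60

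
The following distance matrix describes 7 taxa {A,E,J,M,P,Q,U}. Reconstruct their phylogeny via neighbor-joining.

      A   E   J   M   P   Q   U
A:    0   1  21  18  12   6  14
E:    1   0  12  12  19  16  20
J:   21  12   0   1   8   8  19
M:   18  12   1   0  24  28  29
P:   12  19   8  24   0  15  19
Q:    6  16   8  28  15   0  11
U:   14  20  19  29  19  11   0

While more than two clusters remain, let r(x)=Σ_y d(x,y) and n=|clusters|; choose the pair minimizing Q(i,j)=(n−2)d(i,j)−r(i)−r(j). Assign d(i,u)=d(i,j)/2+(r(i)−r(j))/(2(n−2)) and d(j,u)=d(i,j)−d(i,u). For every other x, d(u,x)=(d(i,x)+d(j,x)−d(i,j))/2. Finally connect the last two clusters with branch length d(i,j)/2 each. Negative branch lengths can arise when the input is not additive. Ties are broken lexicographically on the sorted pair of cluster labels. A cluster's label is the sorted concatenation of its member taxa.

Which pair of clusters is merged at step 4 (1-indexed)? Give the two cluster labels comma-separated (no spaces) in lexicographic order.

1. join J+M (d=1, Q=-176) ⇒ JM; edges |J|=-19/5, |M|=24/5
  updated: d(A,JM)=19, d(E,JM)=23/2, d(JM,P)=31/2, d(JM,Q)=35/2, d(JM,U)=47/2
2. join A+E (d=1, Q=-231/2) ⇒ AE; edges |A|=-23/16, |E|=39/16
  updated: d(AE,JM)=59/4, d(AE,P)=15, d(AE,Q)=21/2, d(AE,U)=33/2
3. join Q+U (d=11, Q=-91) ⇒ QU; edges |Q|=17/6, |U|=49/6
  updated: d(AE,QU)=8, d(JM,QU)=15, d(P,QU)=23/2
4. join AE+QU (d=8, Q=-225/4) ⇒ AEQU; edges |AE|=77/16, |QU|=51/16
  updated: d(AEQU,JM)=87/8, d(AEQU,P)=37/4
5. join AEQU+JM (d=87/8, Q=-285/8) ⇒ AEJMQU; edges |AEQU|=37/16, |JM|=137/16
  updated: d(AEJMQU,P)=111/16
6. join AEJMQU+P (d=111/16) ⇒ AEJMPQU; edges |AEJMQU|=111/32, |P|=111/32
final tree: ((((A:-23/16,E:39/16):77/16,(Q:17/6,U:49/6):51/16):37/16,(J:-19/5,M:24/5):137/16):111/32,P:111/32)
total length: 621/16

AE,QU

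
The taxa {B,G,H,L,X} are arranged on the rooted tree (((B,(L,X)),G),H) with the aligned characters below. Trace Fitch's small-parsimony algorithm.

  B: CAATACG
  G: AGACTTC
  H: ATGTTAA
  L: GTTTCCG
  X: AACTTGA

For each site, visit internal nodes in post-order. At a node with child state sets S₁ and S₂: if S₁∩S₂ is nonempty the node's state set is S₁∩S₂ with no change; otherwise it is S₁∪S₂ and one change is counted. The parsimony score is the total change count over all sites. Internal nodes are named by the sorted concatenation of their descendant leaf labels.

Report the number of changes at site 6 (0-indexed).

site 0, node LX: L={G} ∪ X={A} → {A,G} (+1)
site 0, node BLX: B={C} ∪ LX={A,G} → {A,C,G} (+1)
site 0, node BGLX: BLX={A,C,G} ∩ G={A} → {A} (+0)
site 0, node BGHLX: BGLX={A} ∩ H={A} → {A} (+0)
site 1, node LX: L={T} ∪ X={A} → {A,T} (+1)
site 1, node BLX: B={A} ∩ LX={A,T} → {A} (+0)
site 1, node BGLX: BLX={A} ∪ G={G} → {A,G} (+1)
site 1, node BGHLX: BGLX={A,G} ∪ H={T} → {A,G,T} (+1)
site 2, node LX: L={T} ∪ X={C} → {C,T} (+1)
site 2, node BLX: B={A} ∪ LX={C,T} → {A,C,T} (+1)
site 2, node BGLX: BLX={A,C,T} ∩ G={A} → {A} (+0)
site 2, node BGHLX: BGLX={A} ∪ H={G} → {A,G} (+1)
site 3, node LX: L={T} ∩ X={T} → {T} (+0)
site 3, node BLX: B={T} ∩ LX={T} → {T} (+0)
site 3, node BGLX: BLX={T} ∪ G={C} → {C,T} (+1)
site 3, node BGHLX: BGLX={C,T} ∩ H={T} → {T} (+0)
site 4, node LX: L={C} ∪ X={T} → {C,T} (+1)
site 4, node BLX: B={A} ∪ LX={C,T} → {A,C,T} (+1)
site 4, node BGLX: BLX={A,C,T} ∩ G={T} → {T} (+0)
site 4, node BGHLX: BGLX={T} ∩ H={T} → {T} (+0)
site 5, node LX: L={C} ∪ X={G} → {C,G} (+1)
site 5, node BLX: B={C} ∩ LX={C,G} → {C} (+0)
site 5, node BGLX: BLX={C} ∪ G={T} → {C,T} (+1)
site 5, node BGHLX: BGLX={C,T} ∪ H={A} → {A,C,T} (+1)
site 6, node LX: L={G} ∪ X={A} → {A,G} (+1)
site 6, node BLX: B={G} ∩ LX={A,G} → {G} (+0)
site 6, node BGLX: BLX={G} ∪ G={C} → {C,G} (+1)
site 6, node BGHLX: BGLX={C,G} ∪ H={A} → {A,C,G} (+1)
per-site changes: [2, 3, 3, 1, 2, 3, 3]; total = 17

3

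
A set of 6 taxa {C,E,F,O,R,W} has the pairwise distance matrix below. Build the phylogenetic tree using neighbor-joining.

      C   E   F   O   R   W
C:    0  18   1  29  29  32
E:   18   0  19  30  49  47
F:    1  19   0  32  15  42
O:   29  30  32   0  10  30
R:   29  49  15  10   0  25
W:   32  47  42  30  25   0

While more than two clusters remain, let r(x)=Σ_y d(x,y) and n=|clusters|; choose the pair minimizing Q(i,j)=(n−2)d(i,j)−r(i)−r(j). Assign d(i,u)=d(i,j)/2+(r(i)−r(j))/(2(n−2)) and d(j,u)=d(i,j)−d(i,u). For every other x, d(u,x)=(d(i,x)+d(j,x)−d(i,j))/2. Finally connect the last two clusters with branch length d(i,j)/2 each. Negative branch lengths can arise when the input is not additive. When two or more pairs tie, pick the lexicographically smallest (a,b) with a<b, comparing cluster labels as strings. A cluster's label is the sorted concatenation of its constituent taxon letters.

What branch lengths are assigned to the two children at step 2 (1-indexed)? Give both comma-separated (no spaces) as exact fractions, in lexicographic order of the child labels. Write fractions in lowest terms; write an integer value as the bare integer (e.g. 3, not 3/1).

1. join O+R (d=10, Q=-219) ⇒ OR; edges |O|=43/8, |R|=37/8
  updated: d(C,OR)=24, d(E,OR)=69/2, d(F,OR)=37/2, d(OR,W)=45/2
2. join OR+W (d=45/2, Q=-351/2) ⇒ ORW; edges |OR|=47/12, |W|=223/12
  updated: d(C,ORW)=67/4, d(E,ORW)=59/2, d(F,ORW)=19
3. join C+F (d=1, Q=-291/4) ⇒ CF; edges |C|=-5/16, |F|=21/16
  updated: d(CF,E)=18, d(CF,ORW)=139/8
4. join CF+E (d=18, Q=-519/8) ⇒ CEF; edges |CF|=47/16, |E|=241/16
  updated: d(CEF,ORW)=231/16
5. join CEF+ORW (d=231/16) ⇒ CEFORW; edges |CEF|=231/32, |ORW|=231/32
final tree: (((C:-5/16,F:21/16):47/16,E:241/16):231/32,((O:43/8,R:37/8):47/12,W:223/12):231/32)
total length: 1055/16

47/12,223/12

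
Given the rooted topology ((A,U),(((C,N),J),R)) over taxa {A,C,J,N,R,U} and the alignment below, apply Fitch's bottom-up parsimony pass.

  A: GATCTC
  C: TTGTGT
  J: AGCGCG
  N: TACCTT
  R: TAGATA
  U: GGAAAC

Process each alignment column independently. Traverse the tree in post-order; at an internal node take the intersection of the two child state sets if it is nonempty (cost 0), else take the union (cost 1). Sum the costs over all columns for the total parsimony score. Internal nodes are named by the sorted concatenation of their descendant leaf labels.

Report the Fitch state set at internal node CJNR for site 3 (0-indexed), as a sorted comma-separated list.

A,C,G,T

[col 0] AU: children A:{G}, U:{G} ∩→ {G}; cost 0
[col 0] CN: children C:{T}, N:{T} ∩→ {T}; cost 0
[col 0] CJN: children CN:{T}, J:{A} ∪→ {A,T}; cost 1
[col 0] CJNR: children CJN:{A,T}, R:{T} ∩→ {T}; cost 0
[col 0] ACJNRU: children AU:{G}, CJNR:{T} ∪→ {G,T}; cost 1
[col 1] AU: children A:{A}, U:{G} ∪→ {A,G}; cost 1
[col 1] CN: children C:{T}, N:{A} ∪→ {A,T}; cost 1
[col 1] CJN: children CN:{A,T}, J:{G} ∪→ {A,G,T}; cost 1
[col 1] CJNR: children CJN:{A,G,T}, R:{A} ∩→ {A}; cost 0
[col 1] ACJNRU: children AU:{A,G}, CJNR:{A} ∩→ {A}; cost 0
[col 2] AU: children A:{T}, U:{A} ∪→ {A,T}; cost 1
[col 2] CN: children C:{G}, N:{C} ∪→ {C,G}; cost 1
[col 2] CJN: children CN:{C,G}, J:{C} ∩→ {C}; cost 0
[col 2] CJNR: children CJN:{C}, R:{G} ∪→ {C,G}; cost 1
[col 2] ACJNRU: children AU:{A,T}, CJNR:{C,G} ∪→ {A,C,G,T}; cost 1
[col 3] AU: children A:{C}, U:{A} ∪→ {A,C}; cost 1
[col 3] CN: children C:{T}, N:{C} ∪→ {C,T}; cost 1
[col 3] CJN: children CN:{C,T}, J:{G} ∪→ {C,G,T}; cost 1
[col 3] CJNR: children CJN:{C,G,T}, R:{A} ∪→ {A,C,G,T}; cost 1
[col 3] ACJNRU: children AU:{A,C}, CJNR:{A,C,G,T} ∩→ {A,C}; cost 0
[col 4] AU: children A:{T}, U:{A} ∪→ {A,T}; cost 1
[col 4] CN: children C:{G}, N:{T} ∪→ {G,T}; cost 1
[col 4] CJN: children CN:{G,T}, J:{C} ∪→ {C,G,T}; cost 1
[col 4] CJNR: children CJN:{C,G,T}, R:{T} ∩→ {T}; cost 0
[col 4] ACJNRU: children AU:{A,T}, CJNR:{T} ∩→ {T}; cost 0
[col 5] AU: children A:{C}, U:{C} ∩→ {C}; cost 0
[col 5] CN: children C:{T}, N:{T} ∩→ {T}; cost 0
[col 5] CJN: children CN:{T}, J:{G} ∪→ {G,T}; cost 1
[col 5] CJNR: children CJN:{G,T}, R:{A} ∪→ {A,G,T}; cost 1
[col 5] ACJNRU: children AU:{C}, CJNR:{A,G,T} ∪→ {A,C,G,T}; cost 1
per-site changes: [2, 3, 4, 4, 3, 3]; total = 19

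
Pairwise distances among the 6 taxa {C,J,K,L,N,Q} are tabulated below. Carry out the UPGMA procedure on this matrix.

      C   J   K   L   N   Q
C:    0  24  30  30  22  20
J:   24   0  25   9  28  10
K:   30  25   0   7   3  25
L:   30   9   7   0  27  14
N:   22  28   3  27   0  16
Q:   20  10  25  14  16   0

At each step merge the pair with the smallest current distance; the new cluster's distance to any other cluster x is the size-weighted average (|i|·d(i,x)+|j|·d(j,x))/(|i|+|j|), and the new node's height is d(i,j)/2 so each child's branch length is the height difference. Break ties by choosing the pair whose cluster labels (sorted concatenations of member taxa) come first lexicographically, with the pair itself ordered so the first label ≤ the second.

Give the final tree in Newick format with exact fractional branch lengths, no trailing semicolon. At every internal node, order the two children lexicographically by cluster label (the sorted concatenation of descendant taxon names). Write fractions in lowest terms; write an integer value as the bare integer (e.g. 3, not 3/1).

(C:63/5,(((J:9/2,L:9/2):3/2,Q:6):14/3,(K:3/2,N:3/2):55/6):29/15)

1. join K+N (d=3) ⇒ KN; edges |K|=3/2, |N|=3/2
  updated: d(C,KN)=26, d(J,KN)=53/2, d(KN,L)=17, d(KN,Q)=41/2
2. join J+L (d=9) ⇒ JL; edges |J|=9/2, |L|=9/2
  updated: d(C,JL)=27, d(JL,KN)=87/4, d(JL,Q)=12
3. join JL+Q (d=12) ⇒ JLQ; edges |JL|=3/2, |Q|=6
  updated: d(C,JLQ)=74/3, d(JLQ,KN)=64/3
4. join JLQ+KN (d=64/3) ⇒ JKLNQ; edges |JLQ|=14/3, |KN|=55/6
  updated: d(C,JKLNQ)=126/5
5. join C+JKLNQ (d=126/5) ⇒ CJKLNQ; edges |C|=63/5, |JKLNQ|=29/15
final tree: (C:63/5,(((J:9/2,L:9/2):3/2,Q:6):14/3,(K:3/2,N:3/2):55/6):29/15)
total length: 718/15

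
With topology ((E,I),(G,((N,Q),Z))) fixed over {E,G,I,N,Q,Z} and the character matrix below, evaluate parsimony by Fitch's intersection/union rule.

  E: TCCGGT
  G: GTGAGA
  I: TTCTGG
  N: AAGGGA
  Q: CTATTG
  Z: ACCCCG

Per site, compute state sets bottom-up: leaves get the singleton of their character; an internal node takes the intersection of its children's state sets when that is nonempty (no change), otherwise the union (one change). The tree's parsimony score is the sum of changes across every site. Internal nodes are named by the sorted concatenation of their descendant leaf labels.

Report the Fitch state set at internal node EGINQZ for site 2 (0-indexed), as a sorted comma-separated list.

site 0, node EI: E={T} ∩ I={T} → {T} (+0)
site 0, node NQ: N={A} ∪ Q={C} → {A,C} (+1)
site 0, node NQZ: NQ={A,C} ∩ Z={A} → {A} (+0)
site 0, node GNQZ: G={G} ∪ NQZ={A} → {A,G} (+1)
site 0, node EGINQZ: EI={T} ∪ GNQZ={A,G} → {A,G,T} (+1)
site 1, node EI: E={C} ∪ I={T} → {C,T} (+1)
site 1, node NQ: N={A} ∪ Q={T} → {A,T} (+1)
site 1, node NQZ: NQ={A,T} ∪ Z={C} → {A,C,T} (+1)
site 1, node GNQZ: G={T} ∩ NQZ={A,C,T} → {T} (+0)
site 1, node EGINQZ: EI={C,T} ∩ GNQZ={T} → {T} (+0)
site 2, node EI: E={C} ∩ I={C} → {C} (+0)
site 2, node NQ: N={G} ∪ Q={A} → {A,G} (+1)
site 2, node NQZ: NQ={A,G} ∪ Z={C} → {A,C,G} (+1)
site 2, node GNQZ: G={G} ∩ NQZ={A,C,G} → {G} (+0)
site 2, node EGINQZ: EI={C} ∪ GNQZ={G} → {C,G} (+1)
site 3, node EI: E={G} ∪ I={T} → {G,T} (+1)
site 3, node NQ: N={G} ∪ Q={T} → {G,T} (+1)
site 3, node NQZ: NQ={G,T} ∪ Z={C} → {C,G,T} (+1)
site 3, node GNQZ: G={A} ∪ NQZ={C,G,T} → {A,C,G,T} (+1)
site 3, node EGINQZ: EI={G,T} ∩ GNQZ={A,C,G,T} → {G,T} (+0)
site 4, node EI: E={G} ∩ I={G} → {G} (+0)
site 4, node NQ: N={G} ∪ Q={T} → {G,T} (+1)
site 4, node NQZ: NQ={G,T} ∪ Z={C} → {C,G,T} (+1)
site 4, node GNQZ: G={G} ∩ NQZ={C,G,T} → {G} (+0)
site 4, node EGINQZ: EI={G} ∩ GNQZ={G} → {G} (+0)
site 5, node EI: E={T} ∪ I={G} → {G,T} (+1)
site 5, node NQ: N={A} ∪ Q={G} → {A,G} (+1)
site 5, node NQZ: NQ={A,G} ∩ Z={G} → {G} (+0)
site 5, node GNQZ: G={A} ∪ NQZ={G} → {A,G} (+1)
site 5, node EGINQZ: EI={G,T} ∩ GNQZ={A,G} → {G} (+0)
per-site changes: [3, 3, 3, 4, 2, 3]; total = 18

C,G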